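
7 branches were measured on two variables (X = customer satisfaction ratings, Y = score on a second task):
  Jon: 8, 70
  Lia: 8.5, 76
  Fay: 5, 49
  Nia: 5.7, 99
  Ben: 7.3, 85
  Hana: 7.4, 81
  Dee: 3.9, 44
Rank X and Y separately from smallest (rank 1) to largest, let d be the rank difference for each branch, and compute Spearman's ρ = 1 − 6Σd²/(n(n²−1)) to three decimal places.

0.321

Ranks of variable 1: 6, 7, 2, 3, 4, 5, 1
Ranks of variable 2: 3, 4, 2, 7, 6, 5, 1
d = r₁ − r₂: 3, 3, 0, -4, -2, 0, 0
d²: 9, 9, 0, 16, 4, 0, 0; Σd² = 38
ρ = 1 − 6·38/(7·48) = 1 − 228/336 = 0.321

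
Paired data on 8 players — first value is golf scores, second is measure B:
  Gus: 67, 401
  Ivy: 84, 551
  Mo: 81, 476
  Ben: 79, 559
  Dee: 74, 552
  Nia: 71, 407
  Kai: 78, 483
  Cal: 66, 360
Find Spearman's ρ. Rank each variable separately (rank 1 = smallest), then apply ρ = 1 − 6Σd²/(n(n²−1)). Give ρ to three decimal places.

Ranks of variable 1: 2, 8, 7, 6, 4, 3, 5, 1
Ranks of variable 2: 2, 6, 4, 8, 7, 3, 5, 1
d = r₁ − r₂: 0, 2, 3, -2, -3, 0, 0, 0
d²: 0, 4, 9, 4, 9, 0, 0, 0; Σd² = 26
ρ = 1 − 6·26/(8·63) = 1 − 156/504 = 0.690

0.690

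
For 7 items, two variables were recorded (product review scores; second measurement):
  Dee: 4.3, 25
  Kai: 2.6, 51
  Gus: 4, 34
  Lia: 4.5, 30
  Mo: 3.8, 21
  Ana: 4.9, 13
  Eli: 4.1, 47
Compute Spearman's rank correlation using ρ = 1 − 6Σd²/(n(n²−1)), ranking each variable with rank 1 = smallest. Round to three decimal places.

-0.571

Ranks of variable 1: 5, 1, 3, 6, 2, 7, 4
Ranks of variable 2: 3, 7, 5, 4, 2, 1, 6
d = r₁ − r₂: 2, -6, -2, 2, 0, 6, -2
d²: 4, 36, 4, 4, 0, 36, 4; Σd² = 88
ρ = 1 − 6·88/(7·48) = 1 − 528/336 = -0.571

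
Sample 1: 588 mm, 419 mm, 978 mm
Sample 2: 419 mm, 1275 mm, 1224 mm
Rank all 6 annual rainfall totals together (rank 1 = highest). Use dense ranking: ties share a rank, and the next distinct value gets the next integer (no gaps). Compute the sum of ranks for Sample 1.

12

Sorted (descending): 1275, 1224, 978, 588, 419, 419
The 2 values of 419 share dense rank 5.
Remaining distinct values take the next consecutive integers.
Sample 1 values → pooled ranks: 588→4, 419→5, 978→3
Rank sum = 4 + 5 + 3 = 12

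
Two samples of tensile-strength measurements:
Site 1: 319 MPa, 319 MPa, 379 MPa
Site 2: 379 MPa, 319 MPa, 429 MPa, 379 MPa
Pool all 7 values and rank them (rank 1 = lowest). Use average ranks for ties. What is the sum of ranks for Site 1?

9

Sorted (ascending): 319, 319, 319, 379, 379, 379, 429
The 3 values of 319 occupy positions 1–3 → average rank 2.
The 3 values of 379 occupy positions 4–6 → average rank 5.
Site 1 values → pooled ranks: 319→2, 319→2, 379→5
Rank sum = 2 + 2 + 5 = 9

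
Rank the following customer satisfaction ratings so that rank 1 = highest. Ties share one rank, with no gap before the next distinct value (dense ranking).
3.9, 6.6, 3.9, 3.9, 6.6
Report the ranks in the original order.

Sorted (descending): 6.6, 6.6, 3.9, 3.9, 3.9
The 2 values of 6.6 share dense rank 1.
The 3 values of 3.9 share dense rank 2.

2, 1, 2, 2, 1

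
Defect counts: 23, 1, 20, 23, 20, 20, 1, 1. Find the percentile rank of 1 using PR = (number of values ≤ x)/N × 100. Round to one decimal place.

N = 8.
Strictly below 1: 0. Equal to 1: 3.
PR = 3/8 × 100 = 37.5

37.5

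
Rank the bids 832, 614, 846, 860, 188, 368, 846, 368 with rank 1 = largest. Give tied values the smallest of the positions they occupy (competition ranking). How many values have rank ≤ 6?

Sorted (descending): 860, 846, 846, 832, 614, 368, 368, 188
The 2 values of 846 occupy positions 2–3 → each gets rank 2.
The 2 values of 368 occupy positions 6–7 → each gets rank 6.
Ranks ≤ 6: {1, 2, 2, 4, 5, 6, 6} → 7 values.

7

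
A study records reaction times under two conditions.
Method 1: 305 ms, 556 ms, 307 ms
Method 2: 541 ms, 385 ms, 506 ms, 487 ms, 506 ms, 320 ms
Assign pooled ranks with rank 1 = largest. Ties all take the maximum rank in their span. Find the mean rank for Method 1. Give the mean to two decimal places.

6.00

Sorted (descending): 556, 541, 506, 506, 487, 385, 320, 307, 305
The 2 values of 506 occupy positions 3–4 → each gets rank 4.
Method 1 values → pooled ranks: 305→9, 556→1, 307→8
Mean rank = (9 + 1 + 8) / 3 = 6.00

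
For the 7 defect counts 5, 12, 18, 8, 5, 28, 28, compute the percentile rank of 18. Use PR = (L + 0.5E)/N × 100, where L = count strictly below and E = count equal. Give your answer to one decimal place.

64.3

N = 7.
Strictly below 18: 4. Equal to 18: 1.
PR = (4 + 0.5·1)/7 × 100 = 64.3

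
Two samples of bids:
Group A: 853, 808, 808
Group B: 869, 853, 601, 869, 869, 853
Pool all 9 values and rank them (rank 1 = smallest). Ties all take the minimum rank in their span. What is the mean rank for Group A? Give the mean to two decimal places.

2.67

Sorted (ascending): 601, 808, 808, 853, 853, 853, 869, 869, 869
The 2 values of 808 occupy positions 2–3 → each gets rank 2.
The 3 values of 853 occupy positions 4–6 → each gets rank 4.
The 3 values of 869 occupy positions 7–9 → each gets rank 7.
Group A values → pooled ranks: 853→4, 808→2, 808→2
Mean rank = (4 + 2 + 2) / 3 = 2.67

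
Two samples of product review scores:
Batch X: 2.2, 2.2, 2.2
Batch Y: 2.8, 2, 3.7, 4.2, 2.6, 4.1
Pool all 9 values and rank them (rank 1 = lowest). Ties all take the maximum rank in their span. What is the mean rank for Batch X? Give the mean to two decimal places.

Sorted (ascending): 2, 2.2, 2.2, 2.2, 2.6, 2.8, 3.7, 4.1, 4.2
The 3 values of 2.2 occupy positions 2–4 → each gets rank 4.
Batch X values → pooled ranks: 2.2→4, 2.2→4, 2.2→4
Mean rank = (4 + 4 + 4) / 3 = 4.00

4.00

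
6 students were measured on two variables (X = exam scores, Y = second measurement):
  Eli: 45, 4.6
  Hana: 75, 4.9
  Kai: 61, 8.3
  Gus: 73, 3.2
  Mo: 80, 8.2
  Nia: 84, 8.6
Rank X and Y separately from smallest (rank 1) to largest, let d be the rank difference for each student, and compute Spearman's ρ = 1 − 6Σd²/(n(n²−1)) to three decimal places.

Ranks of variable 1: 1, 4, 2, 3, 5, 6
Ranks of variable 2: 2, 3, 5, 1, 4, 6
d = r₁ − r₂: -1, 1, -3, 2, 1, 0
d²: 1, 1, 9, 4, 1, 0; Σd² = 16
ρ = 1 − 6·16/(6·35) = 1 − 96/210 = 0.543

0.543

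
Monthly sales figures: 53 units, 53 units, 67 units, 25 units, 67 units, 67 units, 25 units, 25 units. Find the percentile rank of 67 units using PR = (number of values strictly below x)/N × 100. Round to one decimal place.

62.5

N = 8.
Strictly below 67: 5. Equal to 67: 3.
PR = 5/8 × 100 = 62.5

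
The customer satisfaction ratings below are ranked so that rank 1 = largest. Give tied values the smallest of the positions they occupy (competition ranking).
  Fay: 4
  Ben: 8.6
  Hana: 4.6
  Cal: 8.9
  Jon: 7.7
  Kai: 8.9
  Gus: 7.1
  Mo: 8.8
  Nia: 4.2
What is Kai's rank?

Sorted (descending): 8.9, 8.9, 8.8, 8.6, 7.7, 7.1, 4.6, 4.2, 4
The 2 values of 8.9 occupy positions 1–2 → each gets rank 1.
Kai has value 8.9 → rank 1.

1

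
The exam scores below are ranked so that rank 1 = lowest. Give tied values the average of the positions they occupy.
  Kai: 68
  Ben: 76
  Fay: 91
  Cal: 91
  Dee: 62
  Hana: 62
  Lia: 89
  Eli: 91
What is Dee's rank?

Sorted (ascending): 62, 62, 68, 76, 89, 91, 91, 91
The 2 values of 62 occupy positions 1–2 → average rank (1+2)/2 = 1.5.
The 3 values of 91 occupy positions 6–8 → average rank 7.
Dee has value 62 → rank 1.5.

1.5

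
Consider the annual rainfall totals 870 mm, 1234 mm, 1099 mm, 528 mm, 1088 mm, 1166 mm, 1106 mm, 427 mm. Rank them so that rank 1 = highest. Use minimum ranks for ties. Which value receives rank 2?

1166

Sorted (descending): 1234, 1166, 1106, 1099, 1088, 870, 528, 427
No ties — each value takes its position as its rank.
Rank 2 → value 1166.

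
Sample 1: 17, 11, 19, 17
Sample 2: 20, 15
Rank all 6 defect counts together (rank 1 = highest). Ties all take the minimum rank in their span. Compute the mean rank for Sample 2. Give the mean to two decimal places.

Sorted (descending): 20, 19, 17, 17, 15, 11
The 2 values of 17 occupy positions 3–4 → each gets rank 3.
Sample 2 values → pooled ranks: 20→1, 15→5
Mean rank = (1 + 5) / 2 = 3.00

3.00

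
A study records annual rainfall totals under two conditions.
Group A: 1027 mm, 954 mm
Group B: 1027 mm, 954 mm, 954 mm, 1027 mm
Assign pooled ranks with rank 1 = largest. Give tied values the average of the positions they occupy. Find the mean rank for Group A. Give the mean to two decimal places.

Sorted (descending): 1027, 1027, 1027, 954, 954, 954
The 3 values of 1027 occupy positions 1–3 → average rank 2.
The 3 values of 954 occupy positions 4–6 → average rank 5.
Group A values → pooled ranks: 1027→2, 954→5
Mean rank = (2 + 5) / 2 = 3.50

3.50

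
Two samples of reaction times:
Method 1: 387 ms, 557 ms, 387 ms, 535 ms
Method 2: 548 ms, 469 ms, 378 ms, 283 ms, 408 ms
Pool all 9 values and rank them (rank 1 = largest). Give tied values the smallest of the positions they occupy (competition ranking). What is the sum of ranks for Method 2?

Sorted (descending): 557, 548, 535, 469, 408, 387, 387, 378, 283
The 2 values of 387 occupy positions 6–7 → each gets rank 6.
Method 2 values → pooled ranks: 548→2, 469→4, 378→8, 283→9, 408→5
Rank sum = 2 + 4 + 8 + 9 + 5 = 28

28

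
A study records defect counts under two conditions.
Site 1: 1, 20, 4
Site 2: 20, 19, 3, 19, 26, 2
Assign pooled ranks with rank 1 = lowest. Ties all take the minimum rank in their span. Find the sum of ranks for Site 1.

Sorted (ascending): 1, 2, 3, 4, 19, 19, 20, 20, 26
The 2 values of 19 occupy positions 5–6 → each gets rank 5.
The 2 values of 20 occupy positions 7–8 → each gets rank 7.
Site 1 values → pooled ranks: 1→1, 20→7, 4→4
Rank sum = 1 + 7 + 4 = 12

12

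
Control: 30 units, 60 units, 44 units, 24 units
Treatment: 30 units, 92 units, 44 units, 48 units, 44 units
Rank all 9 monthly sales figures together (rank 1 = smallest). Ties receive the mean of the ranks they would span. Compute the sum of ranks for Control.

Sorted (ascending): 24, 30, 30, 44, 44, 44, 48, 60, 92
The 2 values of 30 occupy positions 2–3 → average rank (2+3)/2 = 2.5.
The 3 values of 44 occupy positions 4–6 → average rank 5.
Control values → pooled ranks: 30→2.5, 60→8, 44→5, 24→1
Rank sum = 2.5 + 8 + 5 + 1 = 16.5

16.5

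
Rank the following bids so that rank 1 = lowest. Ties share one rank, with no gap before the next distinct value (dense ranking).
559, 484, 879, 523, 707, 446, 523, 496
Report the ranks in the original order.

Sorted (ascending): 446, 484, 496, 523, 523, 559, 707, 879
The 2 values of 523 share dense rank 4.
Remaining distinct values take the next consecutive integers.

5, 2, 7, 4, 6, 1, 4, 3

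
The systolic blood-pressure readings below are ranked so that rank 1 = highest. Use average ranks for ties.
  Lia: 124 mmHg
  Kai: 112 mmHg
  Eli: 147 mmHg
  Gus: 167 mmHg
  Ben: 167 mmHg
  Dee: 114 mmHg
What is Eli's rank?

Sorted (descending): 167, 167, 147, 124, 114, 112
The 2 values of 167 occupy positions 1–2 → average rank (1+2)/2 = 1.5.
Eli has value 147 mmHg → rank 3.

3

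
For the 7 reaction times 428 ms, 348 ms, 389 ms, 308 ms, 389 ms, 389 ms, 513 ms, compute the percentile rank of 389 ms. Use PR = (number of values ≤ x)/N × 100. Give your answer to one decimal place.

71.4

N = 7.
Strictly below 389: 2. Equal to 389: 3.
PR = 5/7 × 100 = 71.4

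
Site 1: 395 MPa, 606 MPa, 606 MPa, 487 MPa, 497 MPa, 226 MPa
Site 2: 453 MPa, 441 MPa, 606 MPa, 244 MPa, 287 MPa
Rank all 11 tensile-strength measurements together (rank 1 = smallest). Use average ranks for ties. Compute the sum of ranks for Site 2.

26

Sorted (ascending): 226, 244, 287, 395, 441, 453, 487, 497, 606, 606, 606
The 3 values of 606 occupy positions 9–11 → average rank 10.
Site 2 values → pooled ranks: 453→6, 441→5, 606→10, 244→2, 287→3
Rank sum = 6 + 5 + 10 + 2 + 3 = 26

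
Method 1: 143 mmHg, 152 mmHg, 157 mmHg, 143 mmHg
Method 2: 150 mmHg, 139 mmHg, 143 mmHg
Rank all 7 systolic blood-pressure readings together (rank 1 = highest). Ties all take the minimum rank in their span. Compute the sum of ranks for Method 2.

Sorted (descending): 157, 152, 150, 143, 143, 143, 139
The 3 values of 143 occupy positions 4–6 → each gets rank 4.
Method 2 values → pooled ranks: 150→3, 139→7, 143→4
Rank sum = 3 + 7 + 4 = 14

14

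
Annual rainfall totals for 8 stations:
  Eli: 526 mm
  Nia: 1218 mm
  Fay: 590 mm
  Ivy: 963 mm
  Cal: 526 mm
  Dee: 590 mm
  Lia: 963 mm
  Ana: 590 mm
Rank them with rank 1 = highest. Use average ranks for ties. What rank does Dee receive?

5

Sorted (descending): 1218, 963, 963, 590, 590, 590, 526, 526
The 2 values of 963 occupy positions 2–3 → average rank (2+3)/2 = 2.5.
The 3 values of 590 occupy positions 4–6 → average rank 5.
The 2 values of 526 occupy positions 7–8 → average rank (7+8)/2 = 7.5.
Dee has value 590 mm → rank 5.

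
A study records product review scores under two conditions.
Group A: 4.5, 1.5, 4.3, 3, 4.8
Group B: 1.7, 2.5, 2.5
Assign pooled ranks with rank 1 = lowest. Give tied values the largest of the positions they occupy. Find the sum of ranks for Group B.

Sorted (ascending): 1.5, 1.7, 2.5, 2.5, 3, 4.3, 4.5, 4.8
The 2 values of 2.5 occupy positions 3–4 → each gets rank 4.
Group B values → pooled ranks: 1.7→2, 2.5→4, 2.5→4
Rank sum = 2 + 4 + 4 = 10

10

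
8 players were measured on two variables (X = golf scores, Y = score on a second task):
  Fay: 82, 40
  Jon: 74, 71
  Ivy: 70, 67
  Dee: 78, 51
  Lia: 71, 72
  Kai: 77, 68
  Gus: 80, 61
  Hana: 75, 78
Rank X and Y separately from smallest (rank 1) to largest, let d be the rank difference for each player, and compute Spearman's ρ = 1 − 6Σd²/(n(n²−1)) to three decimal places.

Ranks of variable 1: 8, 3, 1, 6, 2, 5, 7, 4
Ranks of variable 2: 1, 6, 4, 2, 7, 5, 3, 8
d = r₁ − r₂: 7, -3, -3, 4, -5, 0, 4, -4
d²: 49, 9, 9, 16, 25, 0, 16, 16; Σd² = 140
ρ = 1 − 6·140/(8·63) = 1 − 840/504 = -0.667

-0.667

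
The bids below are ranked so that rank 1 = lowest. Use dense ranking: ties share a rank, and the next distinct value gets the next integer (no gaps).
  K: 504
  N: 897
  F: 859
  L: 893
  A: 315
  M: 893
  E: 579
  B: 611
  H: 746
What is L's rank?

7

Sorted (ascending): 315, 504, 579, 611, 746, 859, 893, 893, 897
The 2 values of 893 share dense rank 7.
Remaining distinct values take the next consecutive integers.
L has value 893 → rank 7.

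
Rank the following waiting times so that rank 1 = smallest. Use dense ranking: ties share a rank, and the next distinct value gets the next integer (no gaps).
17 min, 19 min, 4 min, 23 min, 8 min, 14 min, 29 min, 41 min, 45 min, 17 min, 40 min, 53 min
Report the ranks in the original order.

Sorted (ascending): 4, 8, 14, 17, 17, 19, 23, 29, 40, 41, 45, 53
The 2 values of 17 share dense rank 4.
Remaining distinct values take the next consecutive integers.

4, 5, 1, 6, 2, 3, 7, 9, 10, 4, 8, 11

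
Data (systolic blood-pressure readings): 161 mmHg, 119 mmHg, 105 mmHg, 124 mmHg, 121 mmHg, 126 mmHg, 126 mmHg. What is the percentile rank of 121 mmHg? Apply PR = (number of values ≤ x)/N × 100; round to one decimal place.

N = 7.
Strictly below 121: 2. Equal to 121: 1.
PR = 3/7 × 100 = 42.9

42.9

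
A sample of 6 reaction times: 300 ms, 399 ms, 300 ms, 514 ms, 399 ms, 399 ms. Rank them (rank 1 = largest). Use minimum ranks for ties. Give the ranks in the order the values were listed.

Sorted (descending): 514, 399, 399, 399, 300, 300
The 3 values of 399 occupy positions 2–4 → each gets rank 2.
The 2 values of 300 occupy positions 5–6 → each gets rank 5.

5, 2, 5, 1, 2, 2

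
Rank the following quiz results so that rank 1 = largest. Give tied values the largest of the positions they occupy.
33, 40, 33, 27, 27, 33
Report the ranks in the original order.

4, 1, 4, 6, 6, 4

Sorted (descending): 40, 33, 33, 33, 27, 27
The 3 values of 33 occupy positions 2–4 → each gets rank 4.
The 2 values of 27 occupy positions 5–6 → each gets rank 6.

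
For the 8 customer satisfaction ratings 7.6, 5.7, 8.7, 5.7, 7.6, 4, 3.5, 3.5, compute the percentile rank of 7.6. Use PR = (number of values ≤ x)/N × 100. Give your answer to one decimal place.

87.5

N = 8.
Strictly below 7.6: 5. Equal to 7.6: 2.
PR = 7/8 × 100 = 87.5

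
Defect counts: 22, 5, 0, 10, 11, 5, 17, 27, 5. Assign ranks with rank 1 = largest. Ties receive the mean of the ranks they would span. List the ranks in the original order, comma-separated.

Sorted (descending): 27, 22, 17, 11, 10, 5, 5, 5, 0
The 3 values of 5 occupy positions 6–8 → average rank 7.

2, 7, 9, 5, 4, 7, 3, 1, 7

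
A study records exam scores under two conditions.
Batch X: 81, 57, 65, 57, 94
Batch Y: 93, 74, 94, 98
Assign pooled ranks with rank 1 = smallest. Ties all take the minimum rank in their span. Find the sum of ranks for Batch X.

17

Sorted (ascending): 57, 57, 65, 74, 81, 93, 94, 94, 98
The 2 values of 57 occupy positions 1–2 → each gets rank 1.
The 2 values of 94 occupy positions 7–8 → each gets rank 7.
Batch X values → pooled ranks: 81→5, 57→1, 65→3, 57→1, 94→7
Rank sum = 5 + 1 + 3 + 1 + 7 = 17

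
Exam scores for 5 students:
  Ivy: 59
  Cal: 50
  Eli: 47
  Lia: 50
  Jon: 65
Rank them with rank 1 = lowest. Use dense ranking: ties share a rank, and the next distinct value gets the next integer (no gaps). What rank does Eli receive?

Sorted (ascending): 47, 50, 50, 59, 65
The 2 values of 50 share dense rank 2.
Remaining distinct values take the next consecutive integers.
Eli has value 47 → rank 1.

1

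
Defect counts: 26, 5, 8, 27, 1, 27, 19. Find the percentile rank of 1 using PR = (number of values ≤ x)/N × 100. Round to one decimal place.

N = 7.
Strictly below 1: 0. Equal to 1: 1.
PR = 1/7 × 100 = 14.3

14.3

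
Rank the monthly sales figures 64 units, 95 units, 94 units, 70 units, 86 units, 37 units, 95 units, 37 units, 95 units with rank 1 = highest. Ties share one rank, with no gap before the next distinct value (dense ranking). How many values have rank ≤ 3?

5

Sorted (descending): 95, 95, 95, 94, 86, 70, 64, 37, 37
The 3 values of 95 share dense rank 1.
The 2 values of 37 share dense rank 6.
Remaining distinct values take the next consecutive integers.
Ranks ≤ 3: {1, 1, 1, 2, 3} → 5 values.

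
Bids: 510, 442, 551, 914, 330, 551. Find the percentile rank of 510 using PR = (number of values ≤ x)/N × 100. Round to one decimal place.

N = 6.
Strictly below 510: 2. Equal to 510: 1.
PR = 3/6 × 100 = 50.0

50.0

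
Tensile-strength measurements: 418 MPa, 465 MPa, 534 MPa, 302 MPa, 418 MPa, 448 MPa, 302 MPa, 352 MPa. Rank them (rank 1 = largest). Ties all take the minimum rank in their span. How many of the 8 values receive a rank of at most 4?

5

Sorted (descending): 534, 465, 448, 418, 418, 352, 302, 302
The 2 values of 418 occupy positions 4–5 → each gets rank 4.
The 2 values of 302 occupy positions 7–8 → each gets rank 7.
Ranks ≤ 4: {1, 2, 3, 4, 4} → 5 values.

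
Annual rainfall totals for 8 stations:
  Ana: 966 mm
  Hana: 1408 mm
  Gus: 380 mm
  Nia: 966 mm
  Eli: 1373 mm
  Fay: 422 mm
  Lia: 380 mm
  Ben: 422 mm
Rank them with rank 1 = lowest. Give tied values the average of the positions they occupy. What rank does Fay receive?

3.5

Sorted (ascending): 380, 380, 422, 422, 966, 966, 1373, 1408
The 2 values of 380 occupy positions 1–2 → average rank (1+2)/2 = 1.5.
The 2 values of 422 occupy positions 3–4 → average rank (3+4)/2 = 3.5.
The 2 values of 966 occupy positions 5–6 → average rank (5+6)/2 = 5.5.
Fay has value 422 mm → rank 3.5.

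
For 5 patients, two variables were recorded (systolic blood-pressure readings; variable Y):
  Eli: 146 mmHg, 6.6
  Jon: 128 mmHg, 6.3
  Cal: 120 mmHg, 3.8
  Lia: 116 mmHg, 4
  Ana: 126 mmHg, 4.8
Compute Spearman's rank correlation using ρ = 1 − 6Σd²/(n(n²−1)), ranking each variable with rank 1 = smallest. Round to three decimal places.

0.900

Ranks of variable 1: 5, 4, 2, 1, 3
Ranks of variable 2: 5, 4, 1, 2, 3
d = r₁ − r₂: 0, 0, 1, -1, 0
d²: 0, 0, 1, 1, 0; Σd² = 2
ρ = 1 − 6·2/(5·24) = 1 − 12/120 = 0.900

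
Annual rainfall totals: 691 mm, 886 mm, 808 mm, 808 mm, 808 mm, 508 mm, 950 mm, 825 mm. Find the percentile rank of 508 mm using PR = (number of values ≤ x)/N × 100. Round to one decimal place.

N = 8.
Strictly below 508: 0. Equal to 508: 1.
PR = 1/8 × 100 = 12.5

12.5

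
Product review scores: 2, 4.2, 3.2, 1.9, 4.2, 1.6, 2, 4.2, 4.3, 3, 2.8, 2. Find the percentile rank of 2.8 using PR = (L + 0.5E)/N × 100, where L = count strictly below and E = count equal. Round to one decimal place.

45.8

N = 12.
Strictly below 2.8: 5. Equal to 2.8: 1.
PR = (5 + 0.5·1)/12 × 100 = 45.8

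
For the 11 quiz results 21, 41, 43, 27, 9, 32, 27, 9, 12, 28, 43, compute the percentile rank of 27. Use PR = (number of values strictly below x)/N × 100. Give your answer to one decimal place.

36.4

N = 11.
Strictly below 27: 4. Equal to 27: 2.
PR = 4/11 × 100 = 36.4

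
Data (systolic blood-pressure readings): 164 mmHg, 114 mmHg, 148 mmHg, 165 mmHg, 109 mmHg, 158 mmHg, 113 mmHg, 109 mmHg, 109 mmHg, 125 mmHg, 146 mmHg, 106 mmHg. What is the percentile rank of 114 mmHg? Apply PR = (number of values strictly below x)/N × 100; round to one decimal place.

N = 12.
Strictly below 114: 5. Equal to 114: 1.
PR = 5/12 × 100 = 41.7

41.7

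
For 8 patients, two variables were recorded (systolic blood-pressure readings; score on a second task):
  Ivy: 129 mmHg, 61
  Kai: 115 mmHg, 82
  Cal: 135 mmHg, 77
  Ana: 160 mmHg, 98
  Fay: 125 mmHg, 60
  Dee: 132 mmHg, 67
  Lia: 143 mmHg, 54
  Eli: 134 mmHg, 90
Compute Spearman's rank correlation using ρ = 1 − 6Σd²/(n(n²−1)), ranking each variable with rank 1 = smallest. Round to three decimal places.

Ranks of variable 1: 3, 1, 6, 8, 2, 4, 7, 5
Ranks of variable 2: 3, 6, 5, 8, 2, 4, 1, 7
d = r₁ − r₂: 0, -5, 1, 0, 0, 0, 6, -2
d²: 0, 25, 1, 0, 0, 0, 36, 4; Σd² = 66
ρ = 1 − 6·66/(8·63) = 1 − 396/504 = 0.214

0.214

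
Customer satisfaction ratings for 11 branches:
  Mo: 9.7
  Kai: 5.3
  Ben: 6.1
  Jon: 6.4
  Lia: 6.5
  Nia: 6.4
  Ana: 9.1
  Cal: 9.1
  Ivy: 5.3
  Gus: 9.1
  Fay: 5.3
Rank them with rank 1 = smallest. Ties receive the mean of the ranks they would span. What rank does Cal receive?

9

Sorted (ascending): 5.3, 5.3, 5.3, 6.1, 6.4, 6.4, 6.5, 9.1, 9.1, 9.1, 9.7
The 3 values of 5.3 occupy positions 1–3 → average rank 2.
The 2 values of 6.4 occupy positions 5–6 → average rank (5+6)/2 = 5.5.
The 3 values of 9.1 occupy positions 8–10 → average rank 9.
Cal has value 9.1 → rank 9.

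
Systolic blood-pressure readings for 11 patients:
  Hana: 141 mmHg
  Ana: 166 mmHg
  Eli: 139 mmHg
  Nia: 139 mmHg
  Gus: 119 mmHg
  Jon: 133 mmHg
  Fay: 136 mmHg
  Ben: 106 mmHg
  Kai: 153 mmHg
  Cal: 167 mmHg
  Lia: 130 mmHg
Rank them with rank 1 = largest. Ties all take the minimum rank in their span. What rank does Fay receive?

Sorted (descending): 167, 166, 153, 141, 139, 139, 136, 133, 130, 119, 106
The 2 values of 139 occupy positions 5–6 → each gets rank 5.
Fay has value 136 mmHg → rank 7.

7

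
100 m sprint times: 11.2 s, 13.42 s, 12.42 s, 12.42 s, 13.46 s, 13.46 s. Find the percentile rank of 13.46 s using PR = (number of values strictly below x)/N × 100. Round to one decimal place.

N = 6.
Strictly below 13.46: 4. Equal to 13.46: 2.
PR = 4/6 × 100 = 66.7

66.7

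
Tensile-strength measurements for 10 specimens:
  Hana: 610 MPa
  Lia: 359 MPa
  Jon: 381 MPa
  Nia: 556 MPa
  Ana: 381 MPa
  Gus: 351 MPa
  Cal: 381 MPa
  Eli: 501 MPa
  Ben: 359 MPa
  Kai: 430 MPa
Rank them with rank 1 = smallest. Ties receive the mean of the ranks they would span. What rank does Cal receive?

5

Sorted (ascending): 351, 359, 359, 381, 381, 381, 430, 501, 556, 610
The 2 values of 359 occupy positions 2–3 → average rank (2+3)/2 = 2.5.
The 3 values of 381 occupy positions 4–6 → average rank 5.
Cal has value 381 MPa → rank 5.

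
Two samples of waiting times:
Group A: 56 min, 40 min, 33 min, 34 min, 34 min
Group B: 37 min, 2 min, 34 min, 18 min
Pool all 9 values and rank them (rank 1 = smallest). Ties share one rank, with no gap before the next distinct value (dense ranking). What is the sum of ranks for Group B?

12

Sorted (ascending): 2, 18, 33, 34, 34, 34, 37, 40, 56
The 3 values of 34 share dense rank 4.
Remaining distinct values take the next consecutive integers.
Group B values → pooled ranks: 37→5, 2→1, 34→4, 18→2
Rank sum = 5 + 1 + 4 + 2 = 12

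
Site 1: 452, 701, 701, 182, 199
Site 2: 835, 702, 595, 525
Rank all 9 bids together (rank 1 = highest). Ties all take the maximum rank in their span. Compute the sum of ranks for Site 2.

Sorted (descending): 835, 702, 701, 701, 595, 525, 452, 199, 182
The 2 values of 701 occupy positions 3–4 → each gets rank 4.
Site 2 values → pooled ranks: 835→1, 702→2, 595→5, 525→6
Rank sum = 1 + 2 + 5 + 6 = 14

14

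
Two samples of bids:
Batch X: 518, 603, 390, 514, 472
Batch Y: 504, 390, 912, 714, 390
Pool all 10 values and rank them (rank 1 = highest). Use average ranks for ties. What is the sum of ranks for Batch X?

28

Sorted (descending): 912, 714, 603, 518, 514, 504, 472, 390, 390, 390
The 3 values of 390 occupy positions 8–10 → average rank 9.
Batch X values → pooled ranks: 518→4, 603→3, 390→9, 514→5, 472→7
Rank sum = 4 + 3 + 9 + 5 + 7 = 28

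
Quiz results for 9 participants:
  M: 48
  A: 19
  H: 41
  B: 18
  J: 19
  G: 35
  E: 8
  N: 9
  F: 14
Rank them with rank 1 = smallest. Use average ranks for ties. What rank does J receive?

5.5

Sorted (ascending): 8, 9, 14, 18, 19, 19, 35, 41, 48
The 2 values of 19 occupy positions 5–6 → average rank (5+6)/2 = 5.5.
J has value 19 → rank 5.5.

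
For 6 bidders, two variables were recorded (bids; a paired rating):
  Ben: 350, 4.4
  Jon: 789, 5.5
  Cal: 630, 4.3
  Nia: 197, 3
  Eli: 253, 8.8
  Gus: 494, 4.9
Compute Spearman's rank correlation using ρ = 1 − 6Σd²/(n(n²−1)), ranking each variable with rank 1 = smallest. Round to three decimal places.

Ranks of variable 1: 3, 6, 5, 1, 2, 4
Ranks of variable 2: 3, 5, 2, 1, 6, 4
d = r₁ − r₂: 0, 1, 3, 0, -4, 0
d²: 0, 1, 9, 0, 16, 0; Σd² = 26
ρ = 1 − 6·26/(6·35) = 1 − 156/210 = 0.257

0.257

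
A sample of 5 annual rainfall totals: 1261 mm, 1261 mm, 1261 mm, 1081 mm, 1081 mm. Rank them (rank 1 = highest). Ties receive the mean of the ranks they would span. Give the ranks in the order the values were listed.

2, 2, 2, 4.5, 4.5

Sorted (descending): 1261, 1261, 1261, 1081, 1081
The 3 values of 1261 occupy positions 1–3 → average rank 2.
The 2 values of 1081 occupy positions 4–5 → average rank (4+5)/2 = 4.5.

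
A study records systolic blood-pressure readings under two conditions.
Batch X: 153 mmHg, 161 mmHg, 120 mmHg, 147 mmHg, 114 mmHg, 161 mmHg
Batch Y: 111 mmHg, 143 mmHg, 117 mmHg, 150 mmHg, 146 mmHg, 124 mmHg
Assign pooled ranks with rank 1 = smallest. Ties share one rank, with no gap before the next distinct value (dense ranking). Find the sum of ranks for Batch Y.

Sorted (ascending): 111, 114, 117, 120, 124, 143, 146, 147, 150, 153, 161, 161
The 2 values of 161 share dense rank 11.
Remaining distinct values take the next consecutive integers.
Batch Y values → pooled ranks: 111→1, 143→6, 117→3, 150→9, 146→7, 124→5
Rank sum = 1 + 6 + 3 + 9 + 7 + 5 = 31

31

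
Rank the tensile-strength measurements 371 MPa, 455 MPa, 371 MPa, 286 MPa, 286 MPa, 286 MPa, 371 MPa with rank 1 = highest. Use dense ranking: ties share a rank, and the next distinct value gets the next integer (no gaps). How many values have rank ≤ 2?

Sorted (descending): 455, 371, 371, 371, 286, 286, 286
The 3 values of 371 share dense rank 2.
The 3 values of 286 share dense rank 3.
Remaining distinct values take the next consecutive integers.
Ranks ≤ 2: {1, 2, 2, 2} → 4 values.

4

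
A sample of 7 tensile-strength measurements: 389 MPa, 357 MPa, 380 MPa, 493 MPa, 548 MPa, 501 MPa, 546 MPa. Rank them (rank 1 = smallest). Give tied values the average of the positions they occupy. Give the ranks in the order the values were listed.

Sorted (ascending): 357, 380, 389, 493, 501, 546, 548
No ties — each value takes its position as its rank.

3, 1, 2, 4, 7, 5, 6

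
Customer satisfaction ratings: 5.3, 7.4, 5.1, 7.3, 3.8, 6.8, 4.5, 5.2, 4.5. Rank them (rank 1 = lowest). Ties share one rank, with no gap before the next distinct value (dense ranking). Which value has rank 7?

Sorted (ascending): 3.8, 4.5, 4.5, 5.1, 5.2, 5.3, 6.8, 7.3, 7.4
The 2 values of 4.5 share dense rank 2.
Remaining distinct values take the next consecutive integers.
Rank 7 → value 7.3.

7.3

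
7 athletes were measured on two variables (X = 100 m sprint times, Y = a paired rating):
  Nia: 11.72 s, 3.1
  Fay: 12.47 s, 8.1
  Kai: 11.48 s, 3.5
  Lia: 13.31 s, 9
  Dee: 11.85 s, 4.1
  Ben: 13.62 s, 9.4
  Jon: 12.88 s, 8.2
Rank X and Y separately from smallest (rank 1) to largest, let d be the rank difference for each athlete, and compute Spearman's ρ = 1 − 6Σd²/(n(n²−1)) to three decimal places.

Ranks of variable 1: 2, 4, 1, 6, 3, 7, 5
Ranks of variable 2: 1, 4, 2, 6, 3, 7, 5
d = r₁ − r₂: 1, 0, -1, 0, 0, 0, 0
d²: 1, 0, 1, 0, 0, 0, 0; Σd² = 2
ρ = 1 − 6·2/(7·48) = 1 − 12/336 = 0.964

0.964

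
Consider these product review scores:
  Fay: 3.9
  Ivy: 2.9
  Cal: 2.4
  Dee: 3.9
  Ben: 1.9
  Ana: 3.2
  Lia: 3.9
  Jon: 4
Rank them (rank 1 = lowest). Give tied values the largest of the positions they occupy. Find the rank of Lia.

Sorted (ascending): 1.9, 2.4, 2.9, 3.2, 3.9, 3.9, 3.9, 4
The 3 values of 3.9 occupy positions 5–7 → each gets rank 7.
Lia has value 3.9 → rank 7.

7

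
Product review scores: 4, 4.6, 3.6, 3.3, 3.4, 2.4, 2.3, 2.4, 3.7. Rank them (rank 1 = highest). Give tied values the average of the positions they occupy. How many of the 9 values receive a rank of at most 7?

6

Sorted (descending): 4.6, 4, 3.7, 3.6, 3.4, 3.3, 2.4, 2.4, 2.3
The 2 values of 2.4 occupy positions 7–8 → average rank (7+8)/2 = 7.5.
Ranks ≤ 7: {1, 2, 3, 4, 5, 6} → 6 values.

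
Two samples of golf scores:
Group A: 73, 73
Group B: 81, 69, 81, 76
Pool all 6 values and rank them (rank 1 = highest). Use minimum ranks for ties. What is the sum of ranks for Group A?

8

Sorted (descending): 81, 81, 76, 73, 73, 69
The 2 values of 81 occupy positions 1–2 → each gets rank 1.
The 2 values of 73 occupy positions 4–5 → each gets rank 4.
Group A values → pooled ranks: 73→4, 73→4
Rank sum = 4 + 4 = 8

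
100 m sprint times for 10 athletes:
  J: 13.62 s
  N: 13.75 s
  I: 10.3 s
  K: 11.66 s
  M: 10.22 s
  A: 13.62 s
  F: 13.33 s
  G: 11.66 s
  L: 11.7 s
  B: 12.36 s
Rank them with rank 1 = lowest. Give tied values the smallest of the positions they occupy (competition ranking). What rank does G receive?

3

Sorted (ascending): 10.22, 10.3, 11.66, 11.66, 11.7, 12.36, 13.33, 13.62, 13.62, 13.75
The 2 values of 11.66 occupy positions 3–4 → each gets rank 3.
The 2 values of 13.62 occupy positions 8–9 → each gets rank 8.
G has value 11.66 s → rank 3.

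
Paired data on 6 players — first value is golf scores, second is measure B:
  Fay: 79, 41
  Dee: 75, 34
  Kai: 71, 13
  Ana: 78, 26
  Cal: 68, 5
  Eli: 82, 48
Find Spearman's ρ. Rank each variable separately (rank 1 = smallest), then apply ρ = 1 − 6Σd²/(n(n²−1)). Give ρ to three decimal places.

0.943

Ranks of variable 1: 5, 3, 2, 4, 1, 6
Ranks of variable 2: 5, 4, 2, 3, 1, 6
d = r₁ − r₂: 0, -1, 0, 1, 0, 0
d²: 0, 1, 0, 1, 0, 0; Σd² = 2
ρ = 1 − 6·2/(6·35) = 1 − 12/210 = 0.943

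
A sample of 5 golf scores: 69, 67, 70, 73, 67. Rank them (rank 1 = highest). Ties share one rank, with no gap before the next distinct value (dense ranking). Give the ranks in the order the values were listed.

3, 4, 2, 1, 4

Sorted (descending): 73, 70, 69, 67, 67
The 2 values of 67 share dense rank 4.
Remaining distinct values take the next consecutive integers.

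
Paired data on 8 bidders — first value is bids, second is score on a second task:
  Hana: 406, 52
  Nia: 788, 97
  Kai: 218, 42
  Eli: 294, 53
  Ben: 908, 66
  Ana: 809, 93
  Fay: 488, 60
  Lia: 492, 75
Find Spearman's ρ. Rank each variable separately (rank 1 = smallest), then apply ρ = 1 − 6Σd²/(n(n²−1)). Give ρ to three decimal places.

Ranks of variable 1: 3, 6, 1, 2, 8, 7, 4, 5
Ranks of variable 2: 2, 8, 1, 3, 5, 7, 4, 6
d = r₁ − r₂: 1, -2, 0, -1, 3, 0, 0, -1
d²: 1, 4, 0, 1, 9, 0, 0, 1; Σd² = 16
ρ = 1 − 6·16/(8·63) = 1 − 96/504 = 0.810

0.810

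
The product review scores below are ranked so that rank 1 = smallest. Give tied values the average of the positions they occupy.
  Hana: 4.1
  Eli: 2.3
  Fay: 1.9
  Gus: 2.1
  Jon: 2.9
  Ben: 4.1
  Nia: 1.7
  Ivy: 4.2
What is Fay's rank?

Sorted (ascending): 1.7, 1.9, 2.1, 2.3, 2.9, 4.1, 4.1, 4.2
The 2 values of 4.1 occupy positions 6–7 → average rank (6+7)/2 = 6.5.
Fay has value 1.9 → rank 2.

2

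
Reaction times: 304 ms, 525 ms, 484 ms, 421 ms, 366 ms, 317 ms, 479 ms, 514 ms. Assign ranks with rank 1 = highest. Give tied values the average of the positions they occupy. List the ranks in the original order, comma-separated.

Sorted (descending): 525, 514, 484, 479, 421, 366, 317, 304
No ties — each value takes its position as its rank.

8, 1, 3, 5, 6, 7, 4, 2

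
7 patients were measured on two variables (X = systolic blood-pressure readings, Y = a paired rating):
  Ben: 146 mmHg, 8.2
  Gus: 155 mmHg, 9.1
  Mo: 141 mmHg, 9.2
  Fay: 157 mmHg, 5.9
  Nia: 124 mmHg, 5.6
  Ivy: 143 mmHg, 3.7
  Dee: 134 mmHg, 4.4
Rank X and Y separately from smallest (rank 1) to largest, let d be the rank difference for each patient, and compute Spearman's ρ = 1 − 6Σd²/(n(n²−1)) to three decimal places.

0.321

Ranks of variable 1: 5, 6, 3, 7, 1, 4, 2
Ranks of variable 2: 5, 6, 7, 4, 3, 1, 2
d = r₁ − r₂: 0, 0, -4, 3, -2, 3, 0
d²: 0, 0, 16, 9, 4, 9, 0; Σd² = 38
ρ = 1 − 6·38/(7·48) = 1 − 228/336 = 0.321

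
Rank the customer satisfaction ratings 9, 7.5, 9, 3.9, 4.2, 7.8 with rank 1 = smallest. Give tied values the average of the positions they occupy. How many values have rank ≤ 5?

4

Sorted (ascending): 3.9, 4.2, 7.5, 7.8, 9, 9
The 2 values of 9 occupy positions 5–6 → average rank (5+6)/2 = 5.5.
Ranks ≤ 5: {1, 2, 3, 4} → 4 values.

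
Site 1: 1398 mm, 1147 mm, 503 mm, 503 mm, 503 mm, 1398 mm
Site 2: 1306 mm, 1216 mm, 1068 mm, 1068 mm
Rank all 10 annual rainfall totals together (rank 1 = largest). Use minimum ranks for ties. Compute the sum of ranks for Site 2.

19

Sorted (descending): 1398, 1398, 1306, 1216, 1147, 1068, 1068, 503, 503, 503
The 2 values of 1398 occupy positions 1–2 → each gets rank 1.
The 2 values of 1068 occupy positions 6–7 → each gets rank 6.
The 3 values of 503 occupy positions 8–10 → each gets rank 8.
Site 2 values → pooled ranks: 1306→3, 1216→4, 1068→6, 1068→6
Rank sum = 3 + 4 + 6 + 6 = 19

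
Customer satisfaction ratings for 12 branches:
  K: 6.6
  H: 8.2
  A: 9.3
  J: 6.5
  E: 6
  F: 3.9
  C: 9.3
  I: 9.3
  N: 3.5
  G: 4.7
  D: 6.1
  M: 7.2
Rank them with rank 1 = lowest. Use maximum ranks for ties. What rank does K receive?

7

Sorted (ascending): 3.5, 3.9, 4.7, 6, 6.1, 6.5, 6.6, 7.2, 8.2, 9.3, 9.3, 9.3
The 3 values of 9.3 occupy positions 10–12 → each gets rank 12.
K has value 6.6 → rank 7.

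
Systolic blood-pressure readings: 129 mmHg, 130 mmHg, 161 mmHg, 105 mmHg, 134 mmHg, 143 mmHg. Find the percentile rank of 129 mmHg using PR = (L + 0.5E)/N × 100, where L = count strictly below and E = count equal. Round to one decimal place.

N = 6.
Strictly below 129: 1. Equal to 129: 1.
PR = (1 + 0.5·1)/6 × 100 = 25.0

25.0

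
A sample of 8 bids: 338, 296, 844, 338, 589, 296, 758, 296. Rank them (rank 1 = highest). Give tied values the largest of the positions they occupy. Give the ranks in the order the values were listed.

Sorted (descending): 844, 758, 589, 338, 338, 296, 296, 296
The 2 values of 338 occupy positions 4–5 → each gets rank 5.
The 3 values of 296 occupy positions 6–8 → each gets rank 8.

5, 8, 1, 5, 3, 8, 2, 8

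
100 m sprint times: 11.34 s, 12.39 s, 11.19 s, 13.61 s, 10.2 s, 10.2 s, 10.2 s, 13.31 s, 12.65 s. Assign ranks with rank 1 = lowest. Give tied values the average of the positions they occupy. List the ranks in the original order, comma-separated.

Sorted (ascending): 10.2, 10.2, 10.2, 11.19, 11.34, 12.39, 12.65, 13.31, 13.61
The 3 values of 10.2 occupy positions 1–3 → average rank 2.

5, 6, 4, 9, 2, 2, 2, 8, 7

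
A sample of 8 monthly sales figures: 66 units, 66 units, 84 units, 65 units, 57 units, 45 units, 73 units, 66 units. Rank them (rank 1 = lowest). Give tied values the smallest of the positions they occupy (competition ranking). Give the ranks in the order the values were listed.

Sorted (ascending): 45, 57, 65, 66, 66, 66, 73, 84
The 3 values of 66 occupy positions 4–6 → each gets rank 4.

4, 4, 8, 3, 2, 1, 7, 4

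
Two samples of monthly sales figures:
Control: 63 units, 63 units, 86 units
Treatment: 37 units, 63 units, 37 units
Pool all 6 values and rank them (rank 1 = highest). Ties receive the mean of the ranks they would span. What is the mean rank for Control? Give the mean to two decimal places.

2.33

Sorted (descending): 86, 63, 63, 63, 37, 37
The 3 values of 63 occupy positions 2–4 → average rank 3.
The 2 values of 37 occupy positions 5–6 → average rank (5+6)/2 = 5.5.
Control values → pooled ranks: 63→3, 63→3, 86→1
Mean rank = (3 + 3 + 1) / 3 = 2.33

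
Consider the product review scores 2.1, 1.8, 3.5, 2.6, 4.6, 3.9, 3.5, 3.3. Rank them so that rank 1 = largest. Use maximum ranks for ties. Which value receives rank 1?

Sorted (descending): 4.6, 3.9, 3.5, 3.5, 3.3, 2.6, 2.1, 1.8
The 2 values of 3.5 occupy positions 3–4 → each gets rank 4.
Rank 1 → value 4.6.

4.6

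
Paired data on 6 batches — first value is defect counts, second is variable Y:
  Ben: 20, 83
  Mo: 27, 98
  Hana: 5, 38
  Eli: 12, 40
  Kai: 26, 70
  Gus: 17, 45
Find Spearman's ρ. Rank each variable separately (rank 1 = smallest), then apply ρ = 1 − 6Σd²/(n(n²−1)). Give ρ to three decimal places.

0.943

Ranks of variable 1: 4, 6, 1, 2, 5, 3
Ranks of variable 2: 5, 6, 1, 2, 4, 3
d = r₁ − r₂: -1, 0, 0, 0, 1, 0
d²: 1, 0, 0, 0, 1, 0; Σd² = 2
ρ = 1 − 6·2/(6·35) = 1 − 12/210 = 0.943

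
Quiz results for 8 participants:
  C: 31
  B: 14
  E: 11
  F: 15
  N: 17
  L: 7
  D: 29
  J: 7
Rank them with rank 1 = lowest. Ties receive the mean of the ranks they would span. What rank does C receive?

8

Sorted (ascending): 7, 7, 11, 14, 15, 17, 29, 31
The 2 values of 7 occupy positions 1–2 → average rank (1+2)/2 = 1.5.
C has value 31 → rank 8.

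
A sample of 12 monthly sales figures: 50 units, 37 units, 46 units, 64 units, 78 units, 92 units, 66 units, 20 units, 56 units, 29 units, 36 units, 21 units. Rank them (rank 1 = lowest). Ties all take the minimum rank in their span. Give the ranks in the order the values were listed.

7, 5, 6, 9, 11, 12, 10, 1, 8, 3, 4, 2

Sorted (ascending): 20, 21, 29, 36, 37, 46, 50, 56, 64, 66, 78, 92
No ties — each value takes its position as its rank.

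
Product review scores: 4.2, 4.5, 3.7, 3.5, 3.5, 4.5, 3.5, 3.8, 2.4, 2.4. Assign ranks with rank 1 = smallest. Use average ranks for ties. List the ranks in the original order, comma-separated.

Sorted (ascending): 2.4, 2.4, 3.5, 3.5, 3.5, 3.7, 3.8, 4.2, 4.5, 4.5
The 2 values of 2.4 occupy positions 1–2 → average rank (1+2)/2 = 1.5.
The 3 values of 3.5 occupy positions 3–5 → average rank 4.
The 2 values of 4.5 occupy positions 9–10 → average rank (9+10)/2 = 9.5.

8, 9.5, 6, 4, 4, 9.5, 4, 7, 1.5, 1.5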